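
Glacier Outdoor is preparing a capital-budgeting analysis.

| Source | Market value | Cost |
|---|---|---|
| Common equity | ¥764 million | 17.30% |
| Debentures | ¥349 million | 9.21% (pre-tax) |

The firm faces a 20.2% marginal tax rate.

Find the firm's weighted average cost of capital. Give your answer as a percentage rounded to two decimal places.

14.18%

Total capital V = 764 + 349 = 1113.
Equity: weight = 764/1113 = 0.6864; cost = 17.3%.
Debentures: weight = 349/1113 = 0.3136; after-tax cost = 9.21% × (1 − 20.2%) = 7.3496%.
WACC = 0.6864 × 17.3000% + 0.3136 × 7.3496% = 14.1799%.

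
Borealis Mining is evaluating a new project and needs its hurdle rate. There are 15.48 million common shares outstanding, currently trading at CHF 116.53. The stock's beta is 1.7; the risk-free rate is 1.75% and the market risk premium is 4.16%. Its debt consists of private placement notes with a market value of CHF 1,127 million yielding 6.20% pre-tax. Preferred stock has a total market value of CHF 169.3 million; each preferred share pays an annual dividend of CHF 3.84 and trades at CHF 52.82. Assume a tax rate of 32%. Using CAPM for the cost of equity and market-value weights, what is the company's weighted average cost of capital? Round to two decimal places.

Cost of equity via CAPM: Re = 1.75% + 1.7 × 4.16% = 8.8220%.
Cost of preferred: Rp = 3.84 / 52.82 = 7.2700%.
Market value of equity E = 116.53 × 15.48m = 1803.8844m.
Total capital V = 1803.8844 + 169.3 + 1127 = 3100.1844.
Equity: weight = 1803.8844/3100.1844 = 0.5819; cost = 8.822%.
Preferred: weight = 169.3/3100.1844 = 0.0546; cost = 7.27%.
Private placement notes: weight = 1127/3100.1844 = 0.3635; after-tax cost = 6.2% × (1 − 32%) = 4.2160%.
WACC = 0.5819 × 8.8220% + 0.0546 × 7.2700% + 0.3635 × 4.2160% = 7.0628%.

7.06%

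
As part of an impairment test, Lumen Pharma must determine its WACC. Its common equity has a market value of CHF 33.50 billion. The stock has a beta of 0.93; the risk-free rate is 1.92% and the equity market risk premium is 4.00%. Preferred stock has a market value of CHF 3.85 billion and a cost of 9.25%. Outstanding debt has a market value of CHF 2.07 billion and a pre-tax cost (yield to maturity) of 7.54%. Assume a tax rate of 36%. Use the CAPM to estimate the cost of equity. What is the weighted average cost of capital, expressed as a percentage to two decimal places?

Cost of equity via CAPM: Re = 1.92% + 0.93 × 4.0% = 5.6400%.
Total capital V = 33.5 + 3.85 + 2.07 = 39.42.
Equity: weight = 33.5/39.42 = 0.8498; cost = 5.64%.
Preferred: weight = 3.85/39.42 = 0.0977; cost = 9.25%.
Debt: weight = 2.07/39.42 = 0.0525; after-tax cost = 7.54% × (1 − 36%) = 4.8256%.
WACC = 0.8498 × 5.6400% + 0.0977 × 9.2500% + 0.0525 × 4.8256% = 5.9498%.

5.95%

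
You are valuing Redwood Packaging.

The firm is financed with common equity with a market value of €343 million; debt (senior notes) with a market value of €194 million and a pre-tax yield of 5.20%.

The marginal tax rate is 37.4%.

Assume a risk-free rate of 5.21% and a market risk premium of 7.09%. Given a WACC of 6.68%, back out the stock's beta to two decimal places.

Total capital V = 343 + 194 = 537.
Equity weight = 343/537 = 0.6387.
Senior notes weight = 194/537 = 0.3613.
Debt contribution = 0.3613 × 5.2% × (1 − 37.4%) = 1.1760%.
Required equity contribution = 6.68% − 1.1760% = 5.5040%  ⇒  Re = 8.6171%.
CAPM: 8.6171% = 5.21% + β × 7.09%  ⇒  β = 0.4805.

0.48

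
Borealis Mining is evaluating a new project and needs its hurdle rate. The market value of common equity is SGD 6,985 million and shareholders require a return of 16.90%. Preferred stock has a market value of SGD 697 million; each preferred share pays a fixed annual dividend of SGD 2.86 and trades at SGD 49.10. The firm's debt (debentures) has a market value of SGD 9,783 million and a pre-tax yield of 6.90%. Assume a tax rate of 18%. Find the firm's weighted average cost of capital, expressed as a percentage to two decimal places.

Cost of preferred: Rp = 2.86 / 49.1 = 5.8248%.
Total capital V = 6985 + 697 + 9783 = 17465.
Equity: weight = 6985/17465 = 0.3999; cost = 16.9%.
Preferred: weight = 697/17465 = 0.0399; cost = 5.8248%.
Debentures: weight = 9783/17465 = 0.5601; after-tax cost = 6.9% × (1 − 18%) = 5.6580%.
WACC = 0.3999 × 16.9000% + 0.0399 × 5.8248% + 0.5601 × 5.6580% = 10.1608%.

10.16%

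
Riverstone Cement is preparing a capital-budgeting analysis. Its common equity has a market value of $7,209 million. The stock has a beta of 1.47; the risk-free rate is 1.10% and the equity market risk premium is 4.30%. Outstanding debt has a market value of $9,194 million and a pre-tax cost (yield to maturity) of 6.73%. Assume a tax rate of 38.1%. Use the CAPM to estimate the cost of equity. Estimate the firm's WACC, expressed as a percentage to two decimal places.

5.60%

Cost of equity via CAPM: Re = 1.1% + 1.47 × 4.3% = 7.4210%.
Total capital V = 7209 + 9194 = 16403.
Equity: weight = 7209/16403 = 0.4395; cost = 7.421%.
Debt: weight = 9194/16403 = 0.5605; after-tax cost = 6.73% × (1 − 38.1%) = 4.1659%.
WACC = 0.4395 × 7.4210% + 0.5605 × 4.1659% = 5.5965%.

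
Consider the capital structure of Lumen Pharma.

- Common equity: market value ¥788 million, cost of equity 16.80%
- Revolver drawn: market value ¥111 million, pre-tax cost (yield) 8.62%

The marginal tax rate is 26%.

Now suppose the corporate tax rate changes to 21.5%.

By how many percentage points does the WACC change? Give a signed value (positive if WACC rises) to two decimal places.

Current WACC:
Total capital V = 788 + 111 = 899.
Equity: weight = 788/899 = 0.8765; cost = 16.8%.
Revolver drawn: weight = 111/899 = 0.1235; after-tax cost = 8.62% × (1 − 26%) = 6.3788%.
WACC = 0.8765 × 16.8000% + 0.1235 × 6.3788% = 15.5133%.
After the change:
Total capital V = 788 + 111 = 899.
Equity: weight = 788/899 = 0.8765; cost = 16.8%.
Revolver drawn: weight = 111/899 = 0.1235; after-tax cost = 8.62% × (1 − 21.5%) = 6.7667%.
WACC = 0.8765 × 16.8000% + 0.1235 × 6.7667% = 15.5612%.
Change in WACC = 15.5612% − 15.5133% = 0.0479 pp.

+0.05 pp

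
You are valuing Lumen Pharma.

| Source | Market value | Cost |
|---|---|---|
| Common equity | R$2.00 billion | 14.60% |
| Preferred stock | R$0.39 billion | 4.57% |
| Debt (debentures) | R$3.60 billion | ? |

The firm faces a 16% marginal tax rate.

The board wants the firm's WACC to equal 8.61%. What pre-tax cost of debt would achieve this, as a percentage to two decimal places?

6.81%

Total capital V = 2 + 0.39 + 3.6 = 5.99.
Equity weight = 2/5.99 = 0.3339.
Preferred weight = 0.39/5.99 = 0.0651.
Debentures weight = 3.6/5.99 = 0.6010.
Equity contribution = 0.3339 × 14.6% = 4.8748%.
Preferred contribution = 0.0651 × 4.57% = 0.2975%.
Remaining for debt = 8.61% − 5.1723% = 3.4377%.
Rd × (1 − 16%) × 0.6010 = 3.4377%  ⇒  Rd = 6.8094%.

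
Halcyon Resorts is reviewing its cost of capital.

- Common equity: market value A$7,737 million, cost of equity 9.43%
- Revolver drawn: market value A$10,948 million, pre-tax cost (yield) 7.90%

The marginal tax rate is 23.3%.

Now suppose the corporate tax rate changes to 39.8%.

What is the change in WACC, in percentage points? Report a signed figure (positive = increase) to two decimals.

-0.76 pp

Current WACC:
Total capital V = 7737 + 10948 = 18685.
Equity: weight = 7737/18685 = 0.4141; cost = 9.43%.
Revolver drawn: weight = 10948/18685 = 0.5859; after-tax cost = 7.9% × (1 − 23.3%) = 6.0593%.
WACC = 0.4141 × 9.4300% + 0.5859 × 6.0593% = 7.4550%.
After the change:
Total capital V = 7737 + 10948 = 18685.
Equity: weight = 7737/18685 = 0.4141; cost = 9.43%.
Revolver drawn: weight = 10948/18685 = 0.5859; after-tax cost = 7.9% × (1 − 39.8%) = 4.7558%.
WACC = 0.4141 × 9.4300% + 0.5859 × 4.7558% = 6.6913%.
Change in WACC = 6.6913% − 7.4550% = -0.7638 pp.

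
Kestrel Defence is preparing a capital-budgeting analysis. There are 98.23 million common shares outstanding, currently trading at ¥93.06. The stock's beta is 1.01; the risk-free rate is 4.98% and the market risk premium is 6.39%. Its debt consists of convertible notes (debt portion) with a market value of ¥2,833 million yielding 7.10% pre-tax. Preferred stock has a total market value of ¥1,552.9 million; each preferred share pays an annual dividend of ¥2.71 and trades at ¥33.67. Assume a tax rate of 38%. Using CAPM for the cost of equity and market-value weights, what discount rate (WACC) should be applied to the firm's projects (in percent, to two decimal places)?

9.57%

Cost of equity via CAPM: Re = 4.98% + 1.01 × 6.39% = 11.4339%.
Cost of preferred: Rp = 2.71 / 33.67 = 8.0487%.
Market value of equity E = 93.06 × 98.23m = 9141.2838m.
Total capital V = 9141.2838 + 1552.9 + 2833 = 13527.1838.
Equity: weight = 9141.2838/13527.1838 = 0.6758; cost = 11.4339%.
Preferred: weight = 1552.9/13527.1838 = 0.1148; cost = 8.0487%.
Convertible notes (debt portion): weight = 2833/13527.1838 = 0.2094; after-tax cost = 7.1% × (1 − 38%) = 4.4020%.
WACC = 0.6758 × 11.4339% + 0.1148 × 8.0487% + 0.2094 × 4.4020% = 9.5726%.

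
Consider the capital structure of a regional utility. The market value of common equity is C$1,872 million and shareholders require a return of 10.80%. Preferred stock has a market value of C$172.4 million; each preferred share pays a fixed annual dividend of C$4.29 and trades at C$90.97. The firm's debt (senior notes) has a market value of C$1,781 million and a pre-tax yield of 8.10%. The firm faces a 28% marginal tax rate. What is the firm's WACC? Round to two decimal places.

8.21%

Cost of preferred: Rp = 4.29 / 90.97 = 4.7158%.
Total capital V = 1872 + 172.4 + 1781 = 3825.4.
Equity: weight = 1872/3825.4 = 0.4894; cost = 10.8%.
Preferred: weight = 172.4/3825.4 = 0.0451; cost = 4.7158%.
Senior notes: weight = 1781/3825.4 = 0.4656; after-tax cost = 8.1% × (1 − 28%) = 5.8320%.
WACC = 0.4894 × 10.8000% + 0.0451 × 4.7158% + 0.4656 × 5.8320% = 8.2128%.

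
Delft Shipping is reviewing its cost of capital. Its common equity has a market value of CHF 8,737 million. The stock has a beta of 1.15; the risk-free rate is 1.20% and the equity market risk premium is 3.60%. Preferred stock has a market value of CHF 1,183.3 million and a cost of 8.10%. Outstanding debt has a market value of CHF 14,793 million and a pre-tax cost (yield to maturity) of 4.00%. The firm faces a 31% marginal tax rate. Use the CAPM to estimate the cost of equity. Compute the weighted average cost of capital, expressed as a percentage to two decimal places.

3.93%

Cost of equity via CAPM: Re = 1.2% + 1.15 × 3.6% = 5.3400%.
Total capital V = 8737 + 1183.3 + 14793 = 24713.3.
Equity: weight = 8737/24713.3 = 0.3535; cost = 5.34%.
Preferred: weight = 1183.3/24713.3 = 0.0479; cost = 8.1%.
Debt: weight = 14793/24713.3 = 0.5986; after-tax cost = 4% × (1 − 31%) = 2.7600%.
WACC = 0.3535 × 5.3400% + 0.0479 × 8.1000% + 0.5986 × 2.7600% = 3.9278%.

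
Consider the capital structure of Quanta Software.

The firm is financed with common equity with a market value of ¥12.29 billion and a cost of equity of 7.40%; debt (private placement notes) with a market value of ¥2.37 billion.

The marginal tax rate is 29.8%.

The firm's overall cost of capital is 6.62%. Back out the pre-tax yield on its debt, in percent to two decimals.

Total capital V = 12.29 + 2.37 = 14.66.
Equity weight = 12.29/14.66 = 0.8383.
Private placement notes weight = 2.37/14.66 = 0.1617.
Equity contribution = 0.8383 × 7.4% = 6.2037%.
Remaining for debt = 6.62% − 6.2037% = 0.4163%.
Rd × (1 − 29.8%) × 0.1617 = 0.4163%  ⇒  Rd = 3.6684%.

3.67%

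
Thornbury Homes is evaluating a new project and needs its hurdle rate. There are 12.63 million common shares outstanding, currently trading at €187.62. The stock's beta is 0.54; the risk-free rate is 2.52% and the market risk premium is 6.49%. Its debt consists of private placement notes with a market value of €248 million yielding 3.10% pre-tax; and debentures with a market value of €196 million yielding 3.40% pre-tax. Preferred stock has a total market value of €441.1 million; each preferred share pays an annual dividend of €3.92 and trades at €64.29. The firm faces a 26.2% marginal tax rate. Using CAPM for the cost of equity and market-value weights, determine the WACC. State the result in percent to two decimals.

5.54%

Cost of equity via CAPM: Re = 2.52% + 0.54 × 6.49% = 6.0246%.
Cost of preferred: Rp = 3.92 / 64.29 = 6.0974%.
Market value of equity E = 187.62 × 12.63m = 2369.6406m.
Total capital V = 2369.6406 + 441.1 + 248 + 196 = 3254.7406.
Equity: weight = 2369.6406/3254.7406 = 0.7281; cost = 6.0246%.
Preferred: weight = 441.1/3254.7406 = 0.1355; cost = 6.0974%.
Private placement notes: weight = 248/3254.7406 = 0.0762; after-tax cost = 3.1% × (1 − 26.2%) = 2.2878%.
Debentures: weight = 196/3254.7406 = 0.0602; after-tax cost = 3.4% × (1 − 26.2%) = 2.5092%.
WACC = 0.7281 × 6.0246% + 0.1355 × 6.0974% + 0.0762 × 2.2878% + 0.0602 × 2.5092% = 5.5380%.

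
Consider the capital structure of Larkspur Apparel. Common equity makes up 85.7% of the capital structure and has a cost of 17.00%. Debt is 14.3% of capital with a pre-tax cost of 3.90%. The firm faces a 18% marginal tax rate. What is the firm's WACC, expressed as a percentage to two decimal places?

After-tax cost of debt = 3.9% × (1 − 18%) = 3.1980%.
WACC = 0.857 × 17.0000% + 0.143 × 3.1980% = 15.0263%.

15.03%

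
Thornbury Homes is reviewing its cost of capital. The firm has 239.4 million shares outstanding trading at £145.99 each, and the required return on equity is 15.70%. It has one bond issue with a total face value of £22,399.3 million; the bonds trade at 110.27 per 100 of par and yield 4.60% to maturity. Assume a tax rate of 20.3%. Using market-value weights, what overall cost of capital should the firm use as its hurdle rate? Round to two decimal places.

Market value of equity E = 145.99 × 239.4m = 34950.006m. Market value of debt D = 22399.3m × 110.27/100 = 24699.70811m.
Total capital V = 34950.006 + 24699.70811 = 59649.71411.
Equity: weight = 34950.006/59649.71411 = 0.5859; cost = 15.7%.
Bonds outstanding: weight = 24699.70811/59649.71411 = 0.4141; after-tax cost = 4.6% × (1 − 20.3%) = 3.6662%.
WACC = 0.5859 × 15.7000% + 0.4141 × 3.6662% = 10.7171%.

10.72%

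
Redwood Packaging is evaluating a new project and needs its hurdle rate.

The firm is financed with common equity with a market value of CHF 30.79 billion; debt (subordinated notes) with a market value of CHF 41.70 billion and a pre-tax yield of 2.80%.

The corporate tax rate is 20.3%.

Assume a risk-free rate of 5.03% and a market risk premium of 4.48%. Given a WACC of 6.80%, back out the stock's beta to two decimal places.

1.78

Total capital V = 30.79 + 41.7 = 72.49.
Equity weight = 30.79/72.49 = 0.4247.
Subordinated notes weight = 41.7/72.49 = 0.5753.
Debt contribution = 0.5753 × 2.8% × (1 − 20.3%) = 1.2837%.
Required equity contribution = 6.8% − 1.2837% = 5.5163%  ⇒  Re = 12.9871%.
CAPM: 12.9871% = 5.03% + β × 4.48%  ⇒  β = 1.7761.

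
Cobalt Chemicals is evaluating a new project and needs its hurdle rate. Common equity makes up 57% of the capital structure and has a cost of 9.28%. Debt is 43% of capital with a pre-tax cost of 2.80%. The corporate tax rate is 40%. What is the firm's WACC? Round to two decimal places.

6.01%

After-tax cost of debt = 2.8% × (1 − 40%) = 1.6800%.
WACC = 0.570 × 9.2800% + 0.430 × 1.6800% = 6.0120%.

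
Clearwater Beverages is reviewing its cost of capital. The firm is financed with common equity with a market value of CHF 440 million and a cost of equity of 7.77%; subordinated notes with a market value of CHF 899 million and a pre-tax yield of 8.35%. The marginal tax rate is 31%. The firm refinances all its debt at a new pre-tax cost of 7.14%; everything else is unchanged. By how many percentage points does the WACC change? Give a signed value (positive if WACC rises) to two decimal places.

-0.56 pp

Current WACC:
Total capital V = 440 + 899 = 1339.
Equity: weight = 440/1339 = 0.3286; cost = 7.77%.
Subordinated notes: weight = 899/1339 = 0.6714; after-tax cost = 8.35% × (1 − 31%) = 5.7615%.
WACC = 0.3286 × 7.7700% + 0.6714 × 5.7615% = 6.4215%.
After the change:
Total capital V = 440 + 899 = 1339.
Equity: weight = 440/1339 = 0.3286; cost = 7.77%.
Subordinated notes: weight = 899/1339 = 0.6714; after-tax cost = 7.14% × (1 − 31%) = 4.9266%.
WACC = 0.3286 × 7.7700% + 0.6714 × 4.9266% = 5.8610%.
Change in WACC = 5.8610% − 6.4215% = -0.5605 pp.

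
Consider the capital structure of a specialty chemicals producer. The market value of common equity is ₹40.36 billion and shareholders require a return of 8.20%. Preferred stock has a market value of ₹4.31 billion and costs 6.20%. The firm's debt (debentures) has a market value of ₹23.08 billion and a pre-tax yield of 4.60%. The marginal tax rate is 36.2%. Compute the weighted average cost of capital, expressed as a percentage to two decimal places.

6.28%

Total capital V = 40.36 + 4.31 + 23.08 = 67.75.
Equity: weight = 40.36/67.75 = 0.5957; cost = 8.2%.
Preferred: weight = 4.31/67.75 = 0.0636; cost = 6.2%.
Debentures: weight = 23.08/67.75 = 0.3407; after-tax cost = 4.6% × (1 − 36.2%) = 2.9348%.
WACC = 0.5957 × 8.2000% + 0.0636 × 6.2000% + 0.3407 × 2.9348% = 6.2791%.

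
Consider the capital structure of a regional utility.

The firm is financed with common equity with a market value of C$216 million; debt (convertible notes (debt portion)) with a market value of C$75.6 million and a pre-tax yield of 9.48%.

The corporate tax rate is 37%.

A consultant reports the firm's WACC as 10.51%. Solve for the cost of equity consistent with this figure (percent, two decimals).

12.10%

Total capital V = 216 + 75.6 = 291.6.
Equity weight = 216/291.6 = 0.7407.
Convertible notes (debt portion) weight = 75.6/291.6 = 0.2593.
Debt contribution = 0.2593 × 9.48% × (1 − 37%) = 1.5484%.
Required equity contribution = 10.51% − 1.5484% = 8.9616%.
Re = 8.9616% / 0.7407 = 12.0982%.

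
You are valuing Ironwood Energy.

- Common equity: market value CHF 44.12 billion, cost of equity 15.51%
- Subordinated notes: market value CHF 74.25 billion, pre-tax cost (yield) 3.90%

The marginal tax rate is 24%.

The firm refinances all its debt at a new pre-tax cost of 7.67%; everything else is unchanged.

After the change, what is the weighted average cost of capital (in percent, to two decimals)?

9.44%

After the change:
Total capital V = 44.12 + 74.25 = 118.37.
Equity: weight = 44.12/118.37 = 0.3727; cost = 15.51%.
Subordinated notes: weight = 74.25/118.37 = 0.6273; after-tax cost = 7.67% × (1 − 24%) = 5.8292%.
WACC = 0.3727 × 15.5100% + 0.6273 × 5.8292% = 9.4375%.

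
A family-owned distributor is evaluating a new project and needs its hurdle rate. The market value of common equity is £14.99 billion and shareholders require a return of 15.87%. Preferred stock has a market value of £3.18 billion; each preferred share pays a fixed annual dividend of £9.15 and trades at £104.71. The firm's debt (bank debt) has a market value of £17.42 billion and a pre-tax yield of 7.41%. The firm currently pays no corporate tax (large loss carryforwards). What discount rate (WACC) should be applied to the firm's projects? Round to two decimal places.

Cost of preferred: Rp = 9.15 / 104.71 = 8.7384%.
Total capital V = 14.99 + 3.18 + 17.42 = 35.59.
Equity: weight = 14.99/35.59 = 0.4212; cost = 15.87%.
Preferred: weight = 3.18/35.59 = 0.0894; cost = 8.7384%.
Bank debt: weight = 17.42/35.59 = 0.4895; after-tax cost = 7.41% × (1 − 0%) = 7.4100%.
WACC = 0.4212 × 15.8700% + 0.0894 × 8.7384% + 0.4895 × 7.4100% = 11.0919%.

11.09%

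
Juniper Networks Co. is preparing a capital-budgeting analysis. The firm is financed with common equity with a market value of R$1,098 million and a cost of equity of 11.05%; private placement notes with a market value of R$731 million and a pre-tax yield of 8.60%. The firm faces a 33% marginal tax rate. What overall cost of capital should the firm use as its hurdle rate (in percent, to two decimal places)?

8.94%

Total capital V = 1098 + 731 = 1829.
Equity: weight = 1098/1829 = 0.6003; cost = 11.05%.
Private placement notes: weight = 731/1829 = 0.3997; after-tax cost = 8.6% × (1 − 33%) = 5.7620%.
WACC = 0.6003 × 11.0500% + 0.3997 × 5.7620% = 8.9365%.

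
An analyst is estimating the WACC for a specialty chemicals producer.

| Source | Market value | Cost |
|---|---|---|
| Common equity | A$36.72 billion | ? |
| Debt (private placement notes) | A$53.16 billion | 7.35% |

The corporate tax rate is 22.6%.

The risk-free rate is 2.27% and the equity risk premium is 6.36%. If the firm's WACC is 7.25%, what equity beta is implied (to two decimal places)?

Total capital V = 36.72 + 53.16 = 89.88.
Equity weight = 36.72/89.88 = 0.4085.
Private placement notes weight = 53.16/89.88 = 0.5915.
Debt contribution = 0.5915 × 7.35% × (1 − 22.6%) = 3.3647%.
Required equity contribution = 7.25% − 3.3647% = 3.8853%  ⇒  Re = 9.5100%.
CAPM: 9.5100% = 2.27% + β × 6.36%  ⇒  β = 1.1384.

1.14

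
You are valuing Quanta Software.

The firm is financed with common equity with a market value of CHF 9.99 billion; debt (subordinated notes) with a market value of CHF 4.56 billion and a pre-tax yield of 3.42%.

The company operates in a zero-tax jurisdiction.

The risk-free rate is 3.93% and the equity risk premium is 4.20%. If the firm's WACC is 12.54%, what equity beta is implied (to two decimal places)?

Total capital V = 9.99 + 4.56 = 14.55.
Equity weight = 9.99/14.55 = 0.6866.
Subordinated notes weight = 4.56/14.55 = 0.3134.
Debt contribution = 0.3134 × 3.42% × (1 − 0%) = 1.0718%.
Required equity contribution = 12.54% − 1.0718% = 11.4682%  ⇒  Re = 16.7029%.
CAPM: 16.7029% = 3.93% + β × 4.2%  ⇒  β = 3.0412.

3.04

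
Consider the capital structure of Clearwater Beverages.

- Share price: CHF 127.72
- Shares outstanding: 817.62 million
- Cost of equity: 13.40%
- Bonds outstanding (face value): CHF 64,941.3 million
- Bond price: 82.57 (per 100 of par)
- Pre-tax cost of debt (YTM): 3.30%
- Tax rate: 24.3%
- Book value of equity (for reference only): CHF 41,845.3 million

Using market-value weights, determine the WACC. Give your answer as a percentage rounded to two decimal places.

9.70%

Market value of equity E = 127.72 × 817.62m = 104426.4264m. Market value of debt D = 64941.3m × 82.57/100 = 53622.03141m.
Total capital V = 104426.4264 + 53622.03141 = 158048.45781.
Equity: weight = 104426.4264/158048.45781 = 0.6607; cost = 13.4%.
Bonds outstanding: weight = 53622.03141/158048.45781 = 0.3393; after-tax cost = 3.3% × (1 − 24.3%) = 2.4981%.
WACC = 0.6607 × 13.4000% + 0.3393 × 2.4981% = 9.7012%.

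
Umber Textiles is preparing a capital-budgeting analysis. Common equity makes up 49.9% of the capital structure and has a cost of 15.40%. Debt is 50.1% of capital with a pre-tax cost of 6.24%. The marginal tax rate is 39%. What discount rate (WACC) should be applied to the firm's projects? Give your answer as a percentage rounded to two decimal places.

9.59%

After-tax cost of debt = 6.24% × (1 − 39%) = 3.8064%.
WACC = 0.499 × 15.4000% + 0.501 × 3.8064% = 9.5916%.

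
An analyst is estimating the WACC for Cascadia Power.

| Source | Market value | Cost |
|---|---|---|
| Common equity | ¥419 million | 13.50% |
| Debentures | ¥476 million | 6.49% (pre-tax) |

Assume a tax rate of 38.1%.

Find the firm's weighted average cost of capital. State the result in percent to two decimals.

8.46%

Total capital V = 419 + 476 = 895.
Equity: weight = 419/895 = 0.4682; cost = 13.5%.
Debentures: weight = 476/895 = 0.5318; after-tax cost = 6.49% × (1 − 38.1%) = 4.0173%.
WACC = 0.4682 × 13.5000% + 0.5318 × 4.0173% = 8.4567%.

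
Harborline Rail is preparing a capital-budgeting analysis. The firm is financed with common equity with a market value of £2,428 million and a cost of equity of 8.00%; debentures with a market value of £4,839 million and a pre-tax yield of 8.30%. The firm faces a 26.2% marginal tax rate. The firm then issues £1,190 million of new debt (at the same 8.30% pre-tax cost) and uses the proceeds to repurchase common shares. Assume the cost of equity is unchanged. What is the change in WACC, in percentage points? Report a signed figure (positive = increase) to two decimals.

Current WACC:
Total capital V = 2428 + 4839 = 7267.
Equity: weight = 2428/7267 = 0.3341; cost = 8%.
Debentures: weight = 4839/7267 = 0.6659; after-tax cost = 8.3% × (1 − 26.2%) = 6.1254%.
WACC = 0.3341 × 8.0000% + 0.6659 × 6.1254% = 6.7517%.
After the change:
Total capital V = 1238 + 6029 = 7267.
Equity: weight = 1238/7267 = 0.1704; cost = 8%.
Debentures: weight = 6029/7267 = 0.8296; after-tax cost = 8.3% × (1 − 26.2%) = 6.1254%.
WACC = 0.1704 × 8.0000% + 0.8296 × 6.1254% = 6.4448%.
Change in WACC = 6.4448% − 6.7517% = -0.3070 pp.

-0.31 pp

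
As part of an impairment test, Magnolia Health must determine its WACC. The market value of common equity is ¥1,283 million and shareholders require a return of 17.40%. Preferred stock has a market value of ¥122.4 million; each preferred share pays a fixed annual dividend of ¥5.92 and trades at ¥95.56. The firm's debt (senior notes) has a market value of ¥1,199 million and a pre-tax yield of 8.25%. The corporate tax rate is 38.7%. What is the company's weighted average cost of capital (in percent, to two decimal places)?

Cost of preferred: Rp = 5.92 / 95.56 = 6.1951%.
Total capital V = 1283 + 122.4 + 1199 = 2604.4.
Equity: weight = 1283/2604.4 = 0.4926; cost = 17.4%.
Preferred: weight = 122.4/2604.4 = 0.0470; cost = 6.1951%.
Senior notes: weight = 1199/2604.4 = 0.4604; after-tax cost = 8.25% × (1 − 38.7%) = 5.0572%.
WACC = 0.4926 × 17.4000% + 0.0470 × 6.1951% + 0.4604 × 5.0572% = 11.1911%.

11.19%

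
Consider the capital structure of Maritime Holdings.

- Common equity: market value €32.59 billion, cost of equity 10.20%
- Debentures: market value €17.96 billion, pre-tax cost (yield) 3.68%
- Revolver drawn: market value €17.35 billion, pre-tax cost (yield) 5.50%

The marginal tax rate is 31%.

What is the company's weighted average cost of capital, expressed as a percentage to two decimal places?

Total capital V = 32.59 + 17.96 + 17.35 = 67.9.
Equity: weight = 32.59/67.9 = 0.4800; cost = 10.2%.
Debentures: weight = 17.96/67.9 = 0.2645; after-tax cost = 3.68% × (1 − 31%) = 2.5392%.
Revolver drawn: weight = 17.35/67.9 = 0.2555; after-tax cost = 5.5% × (1 − 31%) = 3.7950%.
WACC = 0.4800 × 10.2000% + 0.2645 × 2.5392% + 0.2555 × 3.7950% = 6.5370%.

6.54%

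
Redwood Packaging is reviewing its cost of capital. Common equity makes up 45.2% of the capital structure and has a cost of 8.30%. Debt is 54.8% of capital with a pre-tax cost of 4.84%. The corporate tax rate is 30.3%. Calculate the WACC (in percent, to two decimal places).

After-tax cost of debt = 4.84% × (1 − 30.3%) = 3.3735%.
WACC = 0.452 × 8.3000% + 0.548 × 3.3735% = 5.6003%.

5.60%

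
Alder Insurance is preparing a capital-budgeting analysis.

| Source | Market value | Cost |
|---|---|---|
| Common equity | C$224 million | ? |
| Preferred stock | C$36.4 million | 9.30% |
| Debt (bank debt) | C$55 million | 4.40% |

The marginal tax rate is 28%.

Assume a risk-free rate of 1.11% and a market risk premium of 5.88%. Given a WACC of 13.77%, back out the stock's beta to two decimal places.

Total capital V = 224 + 36.4 + 55 = 315.4.
Equity weight = 224/315.4 = 0.7102.
Preferred weight = 36.4/315.4 = 0.1154.
Bank debt weight = 55/315.4 = 0.1744.
Debt contribution = 0.1744 × 4.4% × (1 − 28%) = 0.5524%.
Preferred contribution = 0.1154 × 9.3% = 1.0733%.
Required equity contribution = 13.77% − 1.6257% = 12.1443%  ⇒  Re = 17.0995%.
CAPM: 17.0995% = 1.11% + β × 5.88%  ⇒  β = 2.7193.

2.72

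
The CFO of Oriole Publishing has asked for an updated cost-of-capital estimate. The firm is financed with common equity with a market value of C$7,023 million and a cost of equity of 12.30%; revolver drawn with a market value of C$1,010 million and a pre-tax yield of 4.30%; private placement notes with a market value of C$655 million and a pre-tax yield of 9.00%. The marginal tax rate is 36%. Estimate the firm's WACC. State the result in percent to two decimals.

Total capital V = 7023 + 1010 + 655 = 8688.
Equity: weight = 7023/8688 = 0.8084; cost = 12.3%.
Revolver drawn: weight = 1010/8688 = 0.1163; after-tax cost = 4.3% × (1 − 36%) = 2.7520%.
Private placement notes: weight = 655/8688 = 0.0754; after-tax cost = 9% × (1 − 36%) = 5.7600%.
WACC = 0.8084 × 12.3000% + 0.1163 × 2.7520% + 0.0754 × 5.7600% = 10.6970%.

10.70%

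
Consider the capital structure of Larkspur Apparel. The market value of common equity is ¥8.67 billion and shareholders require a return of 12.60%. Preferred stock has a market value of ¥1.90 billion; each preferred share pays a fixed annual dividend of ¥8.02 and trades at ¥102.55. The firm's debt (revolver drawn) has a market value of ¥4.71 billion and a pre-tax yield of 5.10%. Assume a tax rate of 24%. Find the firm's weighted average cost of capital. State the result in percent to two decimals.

9.32%

Cost of preferred: Rp = 8.02 / 102.55 = 7.8206%.
Total capital V = 8.67 + 1.9 + 4.71 = 15.28.
Equity: weight = 8.67/15.28 = 0.5674; cost = 12.6%.
Preferred: weight = 1.9/15.28 = 0.1243; cost = 7.8206%.
Revolver drawn: weight = 4.71/15.28 = 0.3082; after-tax cost = 5.1% × (1 − 24%) = 3.8760%.
WACC = 0.5674 × 12.6000% + 0.1243 × 7.8206% + 0.3082 × 3.8760% = 9.3166%.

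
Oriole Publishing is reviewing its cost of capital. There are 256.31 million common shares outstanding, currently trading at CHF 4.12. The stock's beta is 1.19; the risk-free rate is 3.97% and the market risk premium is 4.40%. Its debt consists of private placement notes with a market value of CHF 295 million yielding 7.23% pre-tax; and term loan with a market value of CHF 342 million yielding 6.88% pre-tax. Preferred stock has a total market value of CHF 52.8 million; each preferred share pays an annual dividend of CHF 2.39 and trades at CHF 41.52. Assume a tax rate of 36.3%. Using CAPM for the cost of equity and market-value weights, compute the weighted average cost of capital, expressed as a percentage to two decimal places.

Cost of equity via CAPM: Re = 3.97% + 1.19 × 4.4% = 9.2060%.
Cost of preferred: Rp = 2.39 / 41.52 = 5.7563%.
Market value of equity E = 4.12 × 256.31m = 1055.9972m.
Total capital V = 1055.9972 + 52.8 + 295 + 342 = 1745.7972.
Equity: weight = 1055.9972/1745.7972 = 0.6049; cost = 9.206%.
Preferred: weight = 52.8/1745.7972 = 0.0302; cost = 5.7563%.
Private placement notes: weight = 295/1745.7972 = 0.1690; after-tax cost = 7.23% × (1 − 36.3%) = 4.6055%.
Term loan: weight = 342/1745.7972 = 0.1959; after-tax cost = 6.88% × (1 − 36.3%) = 4.3826%.
WACC = 0.6049 × 9.2060% + 0.0302 × 5.7563% + 0.1690 × 4.6055% + 0.1959 × 4.3826% = 7.3794%.

7.38%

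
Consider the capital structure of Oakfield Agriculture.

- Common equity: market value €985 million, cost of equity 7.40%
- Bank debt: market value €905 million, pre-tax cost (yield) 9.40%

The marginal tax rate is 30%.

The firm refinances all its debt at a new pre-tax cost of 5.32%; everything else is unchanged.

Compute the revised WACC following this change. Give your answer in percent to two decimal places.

5.64%

After the change:
Total capital V = 985 + 905 = 1890.
Equity: weight = 985/1890 = 0.5212; cost = 7.4%.
Bank debt: weight = 905/1890 = 0.4788; after-tax cost = 5.32% × (1 − 30%) = 3.7240%.
WACC = 0.5212 × 7.4000% + 0.4788 × 3.7240% = 5.6398%.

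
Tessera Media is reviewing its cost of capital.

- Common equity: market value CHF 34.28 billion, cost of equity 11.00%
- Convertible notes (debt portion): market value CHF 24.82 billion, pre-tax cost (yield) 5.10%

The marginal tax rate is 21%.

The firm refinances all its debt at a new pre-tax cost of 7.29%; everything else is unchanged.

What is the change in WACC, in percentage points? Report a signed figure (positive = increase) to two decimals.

Current WACC:
Total capital V = 34.28 + 24.82 = 59.1.
Equity: weight = 34.28/59.1 = 0.5800; cost = 11%.
Convertible notes (debt portion): weight = 24.82/59.1 = 0.4200; after-tax cost = 5.1% × (1 − 21%) = 4.0290%.
WACC = 0.5800 × 11.0000% + 0.4200 × 4.0290% = 8.0724%.
After the change:
Total capital V = 34.28 + 24.82 = 59.1.
Equity: weight = 34.28/59.1 = 0.5800; cost = 11%.
Convertible notes (debt portion): weight = 24.82/59.1 = 0.4200; after-tax cost = 7.29% × (1 − 21%) = 5.7591%.
WACC = 0.5800 × 11.0000% + 0.4200 × 5.7591% = 8.7990%.
Change in WACC = 8.7990% − 8.0724% = 0.7266 pp.

+0.73 pp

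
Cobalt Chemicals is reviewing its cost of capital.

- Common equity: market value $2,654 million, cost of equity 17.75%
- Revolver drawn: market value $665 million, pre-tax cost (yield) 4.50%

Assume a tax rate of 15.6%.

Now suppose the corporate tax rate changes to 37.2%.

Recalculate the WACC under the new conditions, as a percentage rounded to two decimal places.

14.76%

After the change:
Total capital V = 2654 + 665 = 3319.
Equity: weight = 2654/3319 = 0.7996; cost = 17.75%.
Revolver drawn: weight = 665/3319 = 0.2004; after-tax cost = 4.5% × (1 − 37.2%) = 2.8260%.
WACC = 0.7996 × 17.7500% + 0.2004 × 2.8260% = 14.7598%.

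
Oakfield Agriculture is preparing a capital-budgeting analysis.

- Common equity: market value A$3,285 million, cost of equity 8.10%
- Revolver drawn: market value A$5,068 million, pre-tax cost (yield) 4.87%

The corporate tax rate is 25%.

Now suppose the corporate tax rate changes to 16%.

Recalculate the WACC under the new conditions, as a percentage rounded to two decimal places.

5.67%

After the change:
Total capital V = 3285 + 5068 = 8353.
Equity: weight = 3285/8353 = 0.3933; cost = 8.1%.
Revolver drawn: weight = 5068/8353 = 0.6067; after-tax cost = 4.87% × (1 − 16%) = 4.0908%.
WACC = 0.3933 × 8.1000% + 0.6067 × 4.0908% = 5.6675%.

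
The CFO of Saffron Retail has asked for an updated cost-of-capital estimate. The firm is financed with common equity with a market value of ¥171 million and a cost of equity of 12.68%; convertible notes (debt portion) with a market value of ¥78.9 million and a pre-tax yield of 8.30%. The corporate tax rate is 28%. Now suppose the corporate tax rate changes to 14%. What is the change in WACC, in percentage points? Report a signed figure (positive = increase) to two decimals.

Current WACC:
Total capital V = 171 + 78.9 = 249.9.
Equity: weight = 171/249.9 = 0.6843; cost = 12.68%.
Convertible notes (debt portion): weight = 78.9/249.9 = 0.3157; after-tax cost = 8.3% × (1 − 28%) = 5.9760%.
WACC = 0.6843 × 12.6800% + 0.3157 × 5.9760% = 10.5634%.
After the change:
Total capital V = 171 + 78.9 = 249.9.
Equity: weight = 171/249.9 = 0.6843; cost = 12.68%.
Convertible notes (debt portion): weight = 78.9/249.9 = 0.3157; after-tax cost = 8.3% × (1 − 14%) = 7.1380%.
WACC = 0.6843 × 12.6800% + 0.3157 × 7.1380% = 10.9302%.
Change in WACC = 10.9302% − 10.5634% = 0.3669 pp.

+0.37 pp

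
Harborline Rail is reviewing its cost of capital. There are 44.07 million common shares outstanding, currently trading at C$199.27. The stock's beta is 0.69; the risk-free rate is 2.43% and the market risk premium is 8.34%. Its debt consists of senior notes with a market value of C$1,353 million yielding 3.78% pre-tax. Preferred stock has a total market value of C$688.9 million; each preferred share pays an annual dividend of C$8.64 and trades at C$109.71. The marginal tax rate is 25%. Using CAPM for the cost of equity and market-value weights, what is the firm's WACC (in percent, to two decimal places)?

7.50%

Cost of equity via CAPM: Re = 2.43% + 0.69 × 8.34% = 8.1846%.
Cost of preferred: Rp = 8.64 / 109.71 = 7.8753%.
Market value of equity E = 199.27 × 44.07m = 8781.8289m.
Total capital V = 8781.8289 + 688.9 + 1353 = 10823.7289.
Equity: weight = 8781.8289/10823.7289 = 0.8113; cost = 8.1846%.
Preferred: weight = 688.9/10823.7289 = 0.0636; cost = 7.8753%.
Senior notes: weight = 1353/10823.7289 = 0.1250; after-tax cost = 3.78% × (1 − 25%) = 2.8350%.
WACC = 0.8113 × 8.1846% + 0.0636 × 7.8753% + 0.1250 × 2.8350% = 7.4962%.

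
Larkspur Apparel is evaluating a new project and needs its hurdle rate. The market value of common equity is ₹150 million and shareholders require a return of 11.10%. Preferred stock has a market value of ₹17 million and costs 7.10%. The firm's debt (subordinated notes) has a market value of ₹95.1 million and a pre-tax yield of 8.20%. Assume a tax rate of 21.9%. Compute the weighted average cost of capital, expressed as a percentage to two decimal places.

Total capital V = 150 + 17 + 95.1 = 262.1.
Equity: weight = 150/262.1 = 0.5723; cost = 11.1%.
Preferred: weight = 17/262.1 = 0.0649; cost = 7.1%.
Subordinated notes: weight = 95.1/262.1 = 0.3628; after-tax cost = 8.2% × (1 − 21.9%) = 6.4042%.
WACC = 0.5723 × 11.1000% + 0.0649 × 7.1000% + 0.3628 × 6.4042% = 9.1367%.

9.14%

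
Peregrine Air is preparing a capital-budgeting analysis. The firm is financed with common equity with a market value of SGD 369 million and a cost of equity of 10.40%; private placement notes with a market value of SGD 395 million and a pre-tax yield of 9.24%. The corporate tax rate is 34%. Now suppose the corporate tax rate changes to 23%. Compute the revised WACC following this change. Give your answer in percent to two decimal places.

After the change:
Total capital V = 369 + 395 = 764.
Equity: weight = 369/764 = 0.4830; cost = 10.4%.
Private placement notes: weight = 395/764 = 0.5170; after-tax cost = 9.24% × (1 − 23%) = 7.1148%.
WACC = 0.4830 × 10.4000% + 0.5170 × 7.1148% = 8.7015%.

8.70%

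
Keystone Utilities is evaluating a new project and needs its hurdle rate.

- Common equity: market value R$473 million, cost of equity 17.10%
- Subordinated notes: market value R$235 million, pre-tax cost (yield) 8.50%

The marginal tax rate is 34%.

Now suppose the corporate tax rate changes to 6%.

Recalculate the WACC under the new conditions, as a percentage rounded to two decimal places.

14.08%

After the change:
Total capital V = 473 + 235 = 708.
Equity: weight = 473/708 = 0.6681; cost = 17.1%.
Subordinated notes: weight = 235/708 = 0.3319; after-tax cost = 8.5% × (1 − 6%) = 7.9900%.
WACC = 0.6681 × 17.1000% + 0.3319 × 7.9900% = 14.0762%.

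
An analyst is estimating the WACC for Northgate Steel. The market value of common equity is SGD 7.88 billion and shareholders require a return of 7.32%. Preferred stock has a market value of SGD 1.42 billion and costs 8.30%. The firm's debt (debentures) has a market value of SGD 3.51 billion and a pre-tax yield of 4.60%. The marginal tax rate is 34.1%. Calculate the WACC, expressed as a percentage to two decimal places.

Total capital V = 7.88 + 1.42 + 3.51 = 12.81.
Equity: weight = 7.88/12.81 = 0.6151; cost = 7.32%.
Preferred: weight = 1.42/12.81 = 0.1109; cost = 8.3%.
Debentures: weight = 3.51/12.81 = 0.2740; after-tax cost = 4.6% × (1 − 34.1%) = 3.0314%.
WACC = 0.6151 × 7.3200% + 0.1109 × 8.3000% + 0.2740 × 3.0314% = 6.2535%.

6.25%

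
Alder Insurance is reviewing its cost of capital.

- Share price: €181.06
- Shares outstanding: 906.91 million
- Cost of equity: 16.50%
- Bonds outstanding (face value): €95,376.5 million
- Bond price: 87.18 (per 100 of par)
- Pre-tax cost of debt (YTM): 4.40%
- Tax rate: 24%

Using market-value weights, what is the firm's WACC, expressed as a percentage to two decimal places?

12.08%

Market value of equity E = 181.06 × 906.91m = 164205.1246m. Market value of debt D = 95376.5m × 87.18/100 = 83149.2327m.
Total capital V = 164205.1246 + 83149.2327 = 247354.3573.
Equity: weight = 164205.1246/247354.3573 = 0.6638; cost = 16.5%.
Bonds outstanding: weight = 83149.2327/247354.3573 = 0.3362; after-tax cost = 4.4% × (1 − 24%) = 3.3440%.
WACC = 0.6638 × 16.5000% + 0.3362 × 3.3440% = 12.0776%.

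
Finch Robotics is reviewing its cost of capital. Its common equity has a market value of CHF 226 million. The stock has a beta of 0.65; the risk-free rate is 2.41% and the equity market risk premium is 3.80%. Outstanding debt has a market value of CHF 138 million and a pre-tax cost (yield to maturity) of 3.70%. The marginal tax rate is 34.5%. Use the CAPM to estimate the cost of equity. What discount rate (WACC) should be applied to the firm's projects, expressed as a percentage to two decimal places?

3.95%

Cost of equity via CAPM: Re = 2.41% + 0.65 × 3.8% = 4.8800%.
Total capital V = 226 + 138 = 364.
Equity: weight = 226/364 = 0.6209; cost = 4.88%.
Debt: weight = 138/364 = 0.3791; after-tax cost = 3.7% × (1 − 34.5%) = 2.4235%.
WACC = 0.6209 × 4.8800% + 0.3791 × 2.4235% = 3.9487%.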